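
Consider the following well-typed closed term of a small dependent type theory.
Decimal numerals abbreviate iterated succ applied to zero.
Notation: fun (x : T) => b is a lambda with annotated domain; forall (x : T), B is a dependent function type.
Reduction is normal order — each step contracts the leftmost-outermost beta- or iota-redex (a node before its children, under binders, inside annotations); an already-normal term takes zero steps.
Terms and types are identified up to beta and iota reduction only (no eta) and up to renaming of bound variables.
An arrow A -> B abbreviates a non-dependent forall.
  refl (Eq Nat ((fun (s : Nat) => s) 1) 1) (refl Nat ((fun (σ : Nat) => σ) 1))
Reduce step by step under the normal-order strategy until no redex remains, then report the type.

reduction (normal order):
  refl (Eq Nat ((fun (s : Nat) => s) 1) 1) (refl Nat ((fun (σ : Nat) => σ) 1))
  ~> refl (Eq Nat 1 1) (refl Nat ((fun (s : Nat) => s) 1))
  ~> refl (Eq Nat 1 1) (refl Nat 1)
type:
  Eq (Eq Nat 1 1) (refl Nat 1) (refl Nat 1)


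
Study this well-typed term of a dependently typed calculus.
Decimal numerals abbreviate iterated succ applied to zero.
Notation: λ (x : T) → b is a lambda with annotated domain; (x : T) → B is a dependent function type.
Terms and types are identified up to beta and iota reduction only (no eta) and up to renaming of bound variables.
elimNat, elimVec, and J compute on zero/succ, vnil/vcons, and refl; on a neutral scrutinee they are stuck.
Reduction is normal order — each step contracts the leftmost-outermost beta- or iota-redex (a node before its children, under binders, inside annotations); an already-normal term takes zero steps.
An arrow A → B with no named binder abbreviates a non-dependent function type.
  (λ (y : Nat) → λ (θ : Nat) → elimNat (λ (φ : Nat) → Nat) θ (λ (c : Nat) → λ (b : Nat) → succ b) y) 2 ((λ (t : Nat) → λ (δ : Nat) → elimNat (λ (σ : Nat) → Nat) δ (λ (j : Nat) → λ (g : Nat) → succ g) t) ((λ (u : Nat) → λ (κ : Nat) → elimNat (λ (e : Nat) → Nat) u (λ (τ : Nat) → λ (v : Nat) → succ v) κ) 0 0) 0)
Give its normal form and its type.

reduced normal form:
  2
type:
  Nat


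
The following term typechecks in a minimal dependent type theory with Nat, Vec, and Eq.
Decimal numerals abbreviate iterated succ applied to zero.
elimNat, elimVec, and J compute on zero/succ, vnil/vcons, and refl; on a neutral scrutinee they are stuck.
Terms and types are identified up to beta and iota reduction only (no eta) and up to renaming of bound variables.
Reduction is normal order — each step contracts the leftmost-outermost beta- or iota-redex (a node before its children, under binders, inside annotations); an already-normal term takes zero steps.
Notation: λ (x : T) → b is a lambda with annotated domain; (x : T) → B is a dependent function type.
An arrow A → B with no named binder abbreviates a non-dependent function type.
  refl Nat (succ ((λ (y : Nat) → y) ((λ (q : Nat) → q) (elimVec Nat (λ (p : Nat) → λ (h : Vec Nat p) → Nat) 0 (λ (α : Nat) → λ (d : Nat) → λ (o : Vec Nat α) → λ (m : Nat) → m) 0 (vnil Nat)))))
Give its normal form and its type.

resulting normal form:
  refl Nat 1
type:
  Eq Nat 1 1


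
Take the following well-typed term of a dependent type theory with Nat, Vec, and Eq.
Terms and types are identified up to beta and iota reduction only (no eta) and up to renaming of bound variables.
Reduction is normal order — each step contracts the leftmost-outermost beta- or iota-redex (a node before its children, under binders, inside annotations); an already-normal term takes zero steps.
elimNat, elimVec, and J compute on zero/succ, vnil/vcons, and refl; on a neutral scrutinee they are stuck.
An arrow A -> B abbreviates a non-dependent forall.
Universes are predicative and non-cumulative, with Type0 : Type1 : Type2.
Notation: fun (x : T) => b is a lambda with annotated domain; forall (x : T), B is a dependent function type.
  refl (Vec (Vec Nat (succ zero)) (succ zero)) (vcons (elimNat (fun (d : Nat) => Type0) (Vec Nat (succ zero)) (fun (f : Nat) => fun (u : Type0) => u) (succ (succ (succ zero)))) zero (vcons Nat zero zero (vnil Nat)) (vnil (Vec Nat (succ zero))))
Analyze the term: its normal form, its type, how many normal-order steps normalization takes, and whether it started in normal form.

resulting normal form:
  refl (Vec (Vec Nat (succ zero)) (succ zero)) (vcons (Vec Nat (succ zero)) zero (vcons Nat zero zero (vnil Nat)) (vnil (Vec Nat (succ zero))))
type:
  Eq (Vec (Vec Nat (succ zero)) (succ zero)) (vcons (Vec Nat (succ zero)) zero (vcons Nat zero zero (vnil Nat)) (vnil (Vec Nat (succ zero)))) (vcons (Vec Nat (succ zero)) zero (vcons Nat zero zero (vnil Nat)) (vnil (Vec Nat (succ zero))))
reduction steps (normal order): 10
already normal: no
first redex: an elimNat iota-redex


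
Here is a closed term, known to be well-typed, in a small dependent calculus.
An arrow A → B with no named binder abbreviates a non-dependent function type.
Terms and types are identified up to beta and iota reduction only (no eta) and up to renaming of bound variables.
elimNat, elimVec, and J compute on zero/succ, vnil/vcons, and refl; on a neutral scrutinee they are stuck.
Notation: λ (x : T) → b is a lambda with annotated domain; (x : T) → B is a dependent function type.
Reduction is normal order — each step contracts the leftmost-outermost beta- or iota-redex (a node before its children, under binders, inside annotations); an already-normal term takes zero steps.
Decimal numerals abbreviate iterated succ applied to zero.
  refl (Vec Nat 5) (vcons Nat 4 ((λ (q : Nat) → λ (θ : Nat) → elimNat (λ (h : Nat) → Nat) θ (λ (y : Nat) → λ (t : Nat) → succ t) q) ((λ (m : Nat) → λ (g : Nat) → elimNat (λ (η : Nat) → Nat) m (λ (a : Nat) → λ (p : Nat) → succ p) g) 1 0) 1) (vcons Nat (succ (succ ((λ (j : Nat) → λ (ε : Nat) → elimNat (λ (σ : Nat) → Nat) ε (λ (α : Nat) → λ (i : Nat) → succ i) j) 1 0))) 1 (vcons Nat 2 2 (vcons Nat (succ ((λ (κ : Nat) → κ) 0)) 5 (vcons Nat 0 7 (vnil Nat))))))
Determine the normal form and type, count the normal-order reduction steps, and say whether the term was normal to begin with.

reduced normal form:
  refl (Vec Nat 5) (vcons Nat 4 2 (vcons Nat 3 1 (vcons Nat 2 2 (vcons Nat 1 5 (vcons Nat 0 7 (vnil Nat))))))
type:
  Eq (Vec Nat 5) (vcons Nat 4 2 (vcons Nat 3 1 (vcons Nat 2 2 (vcons Nat 1 5 (vcons Nat 0 7 (vnil Nat)))))) (vcons Nat 4 2 (vcons Nat 3 1 (vcons Nat 2 2 (vcons Nat 1 5 (vcons Nat 0 7 (vnil Nat))))))
steps to reach normal form (normal order): 16
started in normal form: no
first contracted redex: a beta-redex


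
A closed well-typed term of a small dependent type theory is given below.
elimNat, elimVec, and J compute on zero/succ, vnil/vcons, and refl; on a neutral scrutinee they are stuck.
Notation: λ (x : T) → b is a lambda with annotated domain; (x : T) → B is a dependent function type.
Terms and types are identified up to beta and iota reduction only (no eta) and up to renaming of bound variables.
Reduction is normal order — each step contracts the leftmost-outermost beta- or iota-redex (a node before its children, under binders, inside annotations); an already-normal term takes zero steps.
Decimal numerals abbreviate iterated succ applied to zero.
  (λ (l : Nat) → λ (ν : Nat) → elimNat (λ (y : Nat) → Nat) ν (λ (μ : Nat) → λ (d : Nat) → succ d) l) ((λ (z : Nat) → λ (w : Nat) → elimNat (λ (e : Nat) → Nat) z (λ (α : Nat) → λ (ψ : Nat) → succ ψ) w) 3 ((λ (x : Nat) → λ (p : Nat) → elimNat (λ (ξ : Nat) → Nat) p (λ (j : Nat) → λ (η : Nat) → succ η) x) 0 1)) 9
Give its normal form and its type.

reduced normal form:
  13
inferred type:
  Nat
observation: the first redex contracted is a beta-redex; the normal form is reached in 24 normal-order steps.


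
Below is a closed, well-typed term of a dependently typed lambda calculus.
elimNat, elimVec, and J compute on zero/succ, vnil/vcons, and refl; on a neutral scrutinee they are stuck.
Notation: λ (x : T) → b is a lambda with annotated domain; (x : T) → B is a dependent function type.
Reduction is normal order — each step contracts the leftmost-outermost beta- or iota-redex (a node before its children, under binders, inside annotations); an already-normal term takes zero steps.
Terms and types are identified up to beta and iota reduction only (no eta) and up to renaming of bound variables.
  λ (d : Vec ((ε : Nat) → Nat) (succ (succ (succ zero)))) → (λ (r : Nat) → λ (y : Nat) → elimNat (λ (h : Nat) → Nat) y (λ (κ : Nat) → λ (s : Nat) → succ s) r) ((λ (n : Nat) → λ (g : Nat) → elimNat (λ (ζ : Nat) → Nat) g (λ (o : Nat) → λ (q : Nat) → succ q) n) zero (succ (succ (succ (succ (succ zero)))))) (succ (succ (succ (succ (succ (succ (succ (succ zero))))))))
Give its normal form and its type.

reduced normal form:
  λ (d : Vec ((ε : Nat) → Nat) (succ (succ (succ zero)))) → succ (succ (succ (succ (succ (succ (succ (succ (succ (succ (succ (succ (succ zero))))))))))))
the term's type:
  (d : Vec ((ε : Nat) → Nat) (succ (succ (succ zero)))) → Nat
observation: the term reaches its normal form after 21 normal-order steps.


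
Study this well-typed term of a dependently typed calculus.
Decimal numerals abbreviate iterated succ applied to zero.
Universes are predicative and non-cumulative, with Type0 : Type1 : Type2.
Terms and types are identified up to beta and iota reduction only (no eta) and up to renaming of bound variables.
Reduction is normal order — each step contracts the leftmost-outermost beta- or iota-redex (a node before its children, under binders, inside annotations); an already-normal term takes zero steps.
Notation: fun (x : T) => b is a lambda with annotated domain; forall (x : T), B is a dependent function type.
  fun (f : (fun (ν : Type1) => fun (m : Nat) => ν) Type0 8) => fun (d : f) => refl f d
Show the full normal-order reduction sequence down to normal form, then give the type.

normal-order reduction:
  fun (f : (fun (ν : Type1) => fun (m : Nat) => ν) Type0 8) => fun (d : f) => refl f d
  ~> fun (f : (fun (ν : Nat) => Type0) 8) => fun (m : f) => refl f m
  ~> fun (f : Type0) => fun (ν : f) => refl f ν
inferred type:
  forall (f : Type0), forall (ν : f), Eq f ν ν


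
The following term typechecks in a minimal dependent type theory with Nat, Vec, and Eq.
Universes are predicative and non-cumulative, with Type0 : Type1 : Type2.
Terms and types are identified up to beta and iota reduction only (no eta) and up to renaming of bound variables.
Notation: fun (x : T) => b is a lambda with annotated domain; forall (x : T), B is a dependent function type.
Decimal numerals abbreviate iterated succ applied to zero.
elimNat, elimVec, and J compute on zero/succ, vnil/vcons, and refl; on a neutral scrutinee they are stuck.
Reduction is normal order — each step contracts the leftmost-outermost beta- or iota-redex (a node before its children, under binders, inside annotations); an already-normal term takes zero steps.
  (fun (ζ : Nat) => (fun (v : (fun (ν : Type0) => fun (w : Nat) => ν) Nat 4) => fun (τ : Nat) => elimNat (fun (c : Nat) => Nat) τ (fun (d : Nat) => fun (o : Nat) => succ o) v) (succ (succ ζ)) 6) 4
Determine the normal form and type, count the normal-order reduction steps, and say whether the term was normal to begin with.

normal form:
  12
type:
  Nat
normal-order step count: 22
already normal: no
first redex: a beta-redex


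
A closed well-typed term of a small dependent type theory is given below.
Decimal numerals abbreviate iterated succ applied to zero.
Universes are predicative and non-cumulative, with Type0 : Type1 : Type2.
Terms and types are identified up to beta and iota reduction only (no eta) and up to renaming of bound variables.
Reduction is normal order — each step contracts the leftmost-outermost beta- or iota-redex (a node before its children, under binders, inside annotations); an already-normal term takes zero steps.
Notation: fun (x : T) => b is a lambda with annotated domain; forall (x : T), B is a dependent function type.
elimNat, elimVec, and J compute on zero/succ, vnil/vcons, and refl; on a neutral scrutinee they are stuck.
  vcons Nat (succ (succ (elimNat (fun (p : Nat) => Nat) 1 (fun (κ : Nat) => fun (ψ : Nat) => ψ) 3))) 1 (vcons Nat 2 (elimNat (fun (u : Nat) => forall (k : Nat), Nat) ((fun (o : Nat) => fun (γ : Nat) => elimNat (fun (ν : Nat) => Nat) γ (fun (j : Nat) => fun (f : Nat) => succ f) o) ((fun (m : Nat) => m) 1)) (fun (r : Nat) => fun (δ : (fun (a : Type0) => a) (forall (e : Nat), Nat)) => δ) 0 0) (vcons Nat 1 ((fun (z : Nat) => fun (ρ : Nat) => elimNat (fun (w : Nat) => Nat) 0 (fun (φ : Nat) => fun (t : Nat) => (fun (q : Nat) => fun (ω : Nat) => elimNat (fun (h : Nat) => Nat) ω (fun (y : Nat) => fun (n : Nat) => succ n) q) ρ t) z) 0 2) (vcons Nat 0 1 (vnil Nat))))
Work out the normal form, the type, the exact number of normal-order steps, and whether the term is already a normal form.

reduced normal form:
  vcons Nat 3 1 (vcons Nat 2 1 (vcons Nat 1 0 (vcons Nat 0 1 (vnil Nat))))
the term's type:
  Vec Nat 4
normal-order step count: 21
already normal: no
first redex: an elimNat iota-redex


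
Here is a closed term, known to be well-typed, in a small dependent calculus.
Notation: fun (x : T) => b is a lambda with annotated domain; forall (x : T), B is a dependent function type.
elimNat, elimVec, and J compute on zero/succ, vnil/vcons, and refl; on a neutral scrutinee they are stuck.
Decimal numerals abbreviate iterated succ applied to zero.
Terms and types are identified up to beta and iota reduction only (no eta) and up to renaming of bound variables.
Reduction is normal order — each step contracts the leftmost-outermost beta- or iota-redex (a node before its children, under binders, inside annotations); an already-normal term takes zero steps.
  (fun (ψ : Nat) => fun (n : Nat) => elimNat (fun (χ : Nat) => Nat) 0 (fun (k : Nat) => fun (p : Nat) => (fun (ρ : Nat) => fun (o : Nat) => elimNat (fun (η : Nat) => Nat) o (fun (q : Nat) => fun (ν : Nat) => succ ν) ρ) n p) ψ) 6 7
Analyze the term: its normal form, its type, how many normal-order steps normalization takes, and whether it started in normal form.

resulting normal form:
  42
the term's type:
  Nat
reduction steps (normal order): 165
already normal: no
first contracted redex: a beta-redex


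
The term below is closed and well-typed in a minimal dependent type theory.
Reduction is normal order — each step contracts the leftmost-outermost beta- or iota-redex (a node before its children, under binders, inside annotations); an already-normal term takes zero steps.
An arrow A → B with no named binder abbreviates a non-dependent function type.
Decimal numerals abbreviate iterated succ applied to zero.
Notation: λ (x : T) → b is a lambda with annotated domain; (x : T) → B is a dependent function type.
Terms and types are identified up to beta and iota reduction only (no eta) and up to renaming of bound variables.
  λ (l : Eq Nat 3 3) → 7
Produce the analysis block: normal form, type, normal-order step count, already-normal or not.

resulting normal form:
  λ (l : Eq Nat 3 3) → 7
type:
  Eq Nat 3 3 → Nat
steps to reach normal form (normal order): 0
already normal: yes


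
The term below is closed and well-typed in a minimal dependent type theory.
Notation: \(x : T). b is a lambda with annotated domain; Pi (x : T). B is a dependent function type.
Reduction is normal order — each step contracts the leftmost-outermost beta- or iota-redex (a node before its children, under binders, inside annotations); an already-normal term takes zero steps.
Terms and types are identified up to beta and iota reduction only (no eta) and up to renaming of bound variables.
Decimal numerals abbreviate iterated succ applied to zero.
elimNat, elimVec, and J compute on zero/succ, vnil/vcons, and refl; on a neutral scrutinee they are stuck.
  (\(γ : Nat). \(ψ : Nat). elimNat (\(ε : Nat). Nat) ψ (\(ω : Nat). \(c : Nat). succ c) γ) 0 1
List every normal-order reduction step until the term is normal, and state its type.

reduction (normal order):
  (\(γ : Nat). \(ψ : Nat). elimNat (\(ε : Nat). Nat) ψ (\(ω : Nat). \(c : Nat). succ c) γ) 0 1
  ~> (\(γ : Nat). elimNat (\(ψ : Nat). Nat) γ (\(ε : Nat). \(ω : Nat). succ ω) 0) 1
  ~> elimNat (\(γ : Nat). Nat) 1 (\(ψ : Nat). \(ε : Nat). succ ε) 0
  ~> 1
the term's type:
  Nat


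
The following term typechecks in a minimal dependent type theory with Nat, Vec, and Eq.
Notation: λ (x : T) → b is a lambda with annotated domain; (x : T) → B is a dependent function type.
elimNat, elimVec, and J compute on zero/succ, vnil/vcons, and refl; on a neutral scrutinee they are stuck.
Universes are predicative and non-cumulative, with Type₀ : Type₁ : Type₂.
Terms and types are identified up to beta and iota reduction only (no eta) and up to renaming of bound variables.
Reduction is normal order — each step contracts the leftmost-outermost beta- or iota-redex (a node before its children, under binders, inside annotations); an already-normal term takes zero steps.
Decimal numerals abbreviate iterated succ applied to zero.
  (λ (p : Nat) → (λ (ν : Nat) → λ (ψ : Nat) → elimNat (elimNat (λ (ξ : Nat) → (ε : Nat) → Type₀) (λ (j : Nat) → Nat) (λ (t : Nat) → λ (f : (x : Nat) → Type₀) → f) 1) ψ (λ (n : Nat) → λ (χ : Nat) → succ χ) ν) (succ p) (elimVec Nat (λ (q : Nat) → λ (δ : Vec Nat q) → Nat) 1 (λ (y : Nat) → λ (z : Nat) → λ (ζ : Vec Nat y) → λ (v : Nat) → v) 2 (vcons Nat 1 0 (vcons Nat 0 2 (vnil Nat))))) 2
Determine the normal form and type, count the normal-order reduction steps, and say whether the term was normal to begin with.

normal form:
  4
inferred type:
  Nat
reduction steps (normal order): 24
started in normal form: no
first contracted redex: a beta-redex


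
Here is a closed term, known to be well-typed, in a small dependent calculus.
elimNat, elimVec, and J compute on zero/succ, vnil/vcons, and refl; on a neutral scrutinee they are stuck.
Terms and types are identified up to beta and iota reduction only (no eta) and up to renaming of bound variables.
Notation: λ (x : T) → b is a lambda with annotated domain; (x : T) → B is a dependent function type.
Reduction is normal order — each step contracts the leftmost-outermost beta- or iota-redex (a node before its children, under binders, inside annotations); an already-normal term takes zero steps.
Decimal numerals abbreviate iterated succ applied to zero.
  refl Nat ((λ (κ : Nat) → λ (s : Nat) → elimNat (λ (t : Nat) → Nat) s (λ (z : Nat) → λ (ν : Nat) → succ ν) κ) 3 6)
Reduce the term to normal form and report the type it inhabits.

resulting normal form:
  refl Nat 9
type:
  Eq Nat 9 9
observation: 12 normal-order steps separate the term from its normal form.


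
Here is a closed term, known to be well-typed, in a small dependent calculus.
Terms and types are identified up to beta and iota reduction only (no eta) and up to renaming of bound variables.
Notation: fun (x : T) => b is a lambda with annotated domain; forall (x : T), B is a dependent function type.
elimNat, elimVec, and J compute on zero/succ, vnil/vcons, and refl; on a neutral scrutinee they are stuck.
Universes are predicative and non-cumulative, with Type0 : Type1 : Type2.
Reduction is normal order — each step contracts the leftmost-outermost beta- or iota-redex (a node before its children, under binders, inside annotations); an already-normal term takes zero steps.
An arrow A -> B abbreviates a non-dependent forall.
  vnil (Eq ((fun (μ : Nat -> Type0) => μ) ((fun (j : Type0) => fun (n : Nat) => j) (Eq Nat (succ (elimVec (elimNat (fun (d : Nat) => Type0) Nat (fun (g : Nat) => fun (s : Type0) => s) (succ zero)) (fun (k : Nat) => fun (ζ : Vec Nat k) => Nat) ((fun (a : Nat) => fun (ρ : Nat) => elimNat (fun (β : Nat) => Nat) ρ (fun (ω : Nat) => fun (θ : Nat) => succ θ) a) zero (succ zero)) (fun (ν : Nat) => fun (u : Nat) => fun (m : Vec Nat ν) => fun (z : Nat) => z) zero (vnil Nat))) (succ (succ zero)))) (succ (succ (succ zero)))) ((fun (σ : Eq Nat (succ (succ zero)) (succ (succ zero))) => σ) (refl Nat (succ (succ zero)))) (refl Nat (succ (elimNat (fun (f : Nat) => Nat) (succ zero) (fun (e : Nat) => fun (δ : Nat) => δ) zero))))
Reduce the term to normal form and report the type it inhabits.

normal form:
  vnil (Eq (Eq Nat (succ (succ zero)) (succ (succ zero))) (refl Nat (succ (succ zero))) (refl Nat (succ (succ zero))))
inferred type:
  Vec (Eq (Eq Nat (succ (succ zero)) (succ (succ zero))) (refl Nat (succ (succ zero))) (refl Nat (succ (succ zero)))) zero
observation: normalization takes exactly 9 steps under the normal-order strategy.


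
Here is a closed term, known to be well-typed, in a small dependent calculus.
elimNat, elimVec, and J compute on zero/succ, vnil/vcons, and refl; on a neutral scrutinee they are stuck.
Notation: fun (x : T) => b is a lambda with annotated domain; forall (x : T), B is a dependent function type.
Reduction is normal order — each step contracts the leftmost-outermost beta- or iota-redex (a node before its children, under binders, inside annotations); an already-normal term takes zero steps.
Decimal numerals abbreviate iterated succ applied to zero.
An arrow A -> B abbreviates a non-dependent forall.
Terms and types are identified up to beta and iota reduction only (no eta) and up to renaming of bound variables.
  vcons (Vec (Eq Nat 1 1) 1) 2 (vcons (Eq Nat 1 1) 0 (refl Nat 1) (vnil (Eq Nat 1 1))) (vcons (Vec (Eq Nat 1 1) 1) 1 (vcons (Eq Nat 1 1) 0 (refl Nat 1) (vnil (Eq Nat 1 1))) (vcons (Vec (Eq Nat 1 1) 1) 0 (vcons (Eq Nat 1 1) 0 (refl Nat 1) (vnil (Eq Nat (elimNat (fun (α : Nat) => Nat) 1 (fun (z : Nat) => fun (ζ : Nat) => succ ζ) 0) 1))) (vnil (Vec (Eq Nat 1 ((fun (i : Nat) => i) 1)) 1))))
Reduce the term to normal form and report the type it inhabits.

reduced normal form:
  vcons (Vec (Eq Nat 1 1) 1) 2 (vcons (Eq Nat 1 1) 0 (refl Nat 1) (vnil (Eq Nat 1 1))) (vcons (Vec (Eq Nat 1 1) 1) 1 (vcons (Eq Nat 1 1) 0 (refl Nat 1) (vnil (Eq Nat 1 1))) (vcons (Vec (Eq Nat 1 1) 1) 0 (vcons (Eq Nat 1 1) 0 (refl Nat 1) (vnil (Eq Nat 1 1))) (vnil (Vec (Eq Nat 1 1) 1))))
inferred type:
  Vec (Vec (Eq Nat 1 1) 1) 3


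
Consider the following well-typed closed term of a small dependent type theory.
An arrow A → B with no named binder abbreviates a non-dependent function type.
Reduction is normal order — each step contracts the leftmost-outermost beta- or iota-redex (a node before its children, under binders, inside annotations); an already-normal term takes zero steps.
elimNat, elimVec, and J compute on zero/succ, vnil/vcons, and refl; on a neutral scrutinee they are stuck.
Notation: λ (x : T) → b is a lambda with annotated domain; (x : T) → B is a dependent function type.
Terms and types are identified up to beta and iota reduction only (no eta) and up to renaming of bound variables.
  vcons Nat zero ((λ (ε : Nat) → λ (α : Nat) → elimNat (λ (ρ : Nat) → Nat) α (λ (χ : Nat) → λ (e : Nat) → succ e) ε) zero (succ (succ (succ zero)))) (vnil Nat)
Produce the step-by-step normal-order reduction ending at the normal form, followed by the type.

normal-order reduction:
  vcons Nat zero ((λ (ε : Nat) → λ (α : Nat) → elimNat (λ (ρ : Nat) → Nat) α (λ (χ : Nat) → λ (e : Nat) → succ e) ε) zero (succ (succ (succ zero)))) (vnil Nat)
  ~> vcons Nat zero ((λ (ε : Nat) → elimNat (λ (α : Nat) → Nat) ε (λ (ρ : Nat) → λ (χ : Nat) → succ χ) zero) (succ (succ (succ zero)))) (vnil Nat)
  ~> vcons Nat zero (elimNat (λ (ε : Nat) → Nat) (succ (succ (succ zero))) (λ (α : Nat) → λ (ρ : Nat) → succ ρ) zero) (vnil Nat)
  ~> vcons Nat zero (succ (succ (succ zero))) (vnil Nat)
the term's type:
  Vec Nat (succ zero)


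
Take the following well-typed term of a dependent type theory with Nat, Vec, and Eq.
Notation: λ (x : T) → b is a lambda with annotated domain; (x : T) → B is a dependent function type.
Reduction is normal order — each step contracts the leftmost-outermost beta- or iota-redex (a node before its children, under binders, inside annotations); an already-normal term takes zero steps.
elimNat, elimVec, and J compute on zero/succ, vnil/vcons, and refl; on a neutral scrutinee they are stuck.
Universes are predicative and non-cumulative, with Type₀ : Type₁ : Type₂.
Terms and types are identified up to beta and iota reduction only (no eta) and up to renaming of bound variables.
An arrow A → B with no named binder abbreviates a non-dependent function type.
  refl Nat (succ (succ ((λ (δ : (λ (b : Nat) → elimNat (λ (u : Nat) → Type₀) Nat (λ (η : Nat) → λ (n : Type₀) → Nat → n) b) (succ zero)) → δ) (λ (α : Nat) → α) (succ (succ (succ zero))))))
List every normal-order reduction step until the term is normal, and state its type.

normal-order reduction:
  refl Nat (succ (succ ((λ (δ : (λ (b : Nat) → elimNat (λ (u : Nat) → Type₀) Nat (λ (η : Nat) → λ (n : Type₀) → Nat → n) b) (succ zero)) → δ) (λ (α : Nat) → α) (succ (succ (succ zero))))))
  ~> refl Nat (succ (succ ((λ (δ : Nat) → δ) (succ (succ (succ zero))))))
  ~> refl Nat (succ (succ (succ (succ (succ zero)))))
inferred type:
  Eq Nat (succ (succ (succ (succ (succ zero))))) (succ (succ (succ (succ (succ zero)))))


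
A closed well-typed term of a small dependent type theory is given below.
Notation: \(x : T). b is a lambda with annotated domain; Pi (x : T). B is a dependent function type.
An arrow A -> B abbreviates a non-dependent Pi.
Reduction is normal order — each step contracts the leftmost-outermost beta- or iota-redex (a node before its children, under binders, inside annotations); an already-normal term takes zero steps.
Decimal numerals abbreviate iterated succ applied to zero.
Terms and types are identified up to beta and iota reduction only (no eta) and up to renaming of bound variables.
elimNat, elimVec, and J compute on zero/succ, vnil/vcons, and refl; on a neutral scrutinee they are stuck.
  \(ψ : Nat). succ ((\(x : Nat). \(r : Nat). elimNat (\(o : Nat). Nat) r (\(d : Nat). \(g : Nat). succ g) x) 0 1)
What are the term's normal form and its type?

reduced normal form:
  \(ψ : Nat). 2
the term's type:
  Nat -> Nat
observation: the term reaches its normal form after 3 normal-order steps.


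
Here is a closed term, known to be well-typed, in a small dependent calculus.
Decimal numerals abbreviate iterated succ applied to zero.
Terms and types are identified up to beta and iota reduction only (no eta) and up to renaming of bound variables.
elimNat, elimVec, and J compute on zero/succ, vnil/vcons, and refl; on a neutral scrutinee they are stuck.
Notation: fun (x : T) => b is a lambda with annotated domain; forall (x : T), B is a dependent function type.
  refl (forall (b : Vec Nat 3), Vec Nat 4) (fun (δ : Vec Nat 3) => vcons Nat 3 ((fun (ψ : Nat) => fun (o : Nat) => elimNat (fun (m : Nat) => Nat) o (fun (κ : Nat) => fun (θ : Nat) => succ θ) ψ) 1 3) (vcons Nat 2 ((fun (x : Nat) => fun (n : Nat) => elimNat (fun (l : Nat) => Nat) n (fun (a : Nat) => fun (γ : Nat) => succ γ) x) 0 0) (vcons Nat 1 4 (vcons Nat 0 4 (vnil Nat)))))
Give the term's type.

inferred type:
  Eq (forall (b : Vec Nat 3), Vec Nat 4) (fun (δ : Vec Nat 3) => vcons Nat 3 4 (vcons Nat 2 0 (vcons Nat 1 4 (vcons Nat 0 4 (vnil Nat))))) (fun (ψ : Vec Nat 3) => vcons Nat 3 4 (vcons Nat 2 0 (vcons Nat 1 4 (vcons Nat 0 4 (vnil Nat)))))


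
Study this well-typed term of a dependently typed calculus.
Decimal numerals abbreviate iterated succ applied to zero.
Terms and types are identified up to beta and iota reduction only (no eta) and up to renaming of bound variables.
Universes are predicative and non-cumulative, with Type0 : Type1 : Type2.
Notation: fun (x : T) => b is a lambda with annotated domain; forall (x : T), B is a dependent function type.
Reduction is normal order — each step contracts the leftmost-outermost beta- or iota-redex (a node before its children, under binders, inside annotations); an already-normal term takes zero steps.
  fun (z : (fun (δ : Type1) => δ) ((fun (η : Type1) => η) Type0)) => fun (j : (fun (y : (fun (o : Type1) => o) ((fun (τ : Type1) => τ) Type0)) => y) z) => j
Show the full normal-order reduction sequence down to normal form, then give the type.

normal-order reduction sequence:
  fun (z : (fun (δ : Type1) => δ) ((fun (η : Type1) => η) Type0)) => fun (j : (fun (y : (fun (o : Type1) => o) ((fun (τ : Type1) => τ) Type0)) => y) z) => j
  ~> fun (z : (fun (δ : Type1) => δ) Type0) => fun (η : (fun (j : (fun (y : Type1) => y) ((fun (o : Type1) => o) Type0)) => j) z) => η
  ~> fun (z : Type0) => fun (δ : (fun (η : (fun (j : Type1) => j) ((fun (y : Type1) => y) Type0)) => η) z) => δ
  ~> fun (z : Type0) => fun (δ : z) => δ
inferred type:
  forall (z : Type0), forall (δ : z), z


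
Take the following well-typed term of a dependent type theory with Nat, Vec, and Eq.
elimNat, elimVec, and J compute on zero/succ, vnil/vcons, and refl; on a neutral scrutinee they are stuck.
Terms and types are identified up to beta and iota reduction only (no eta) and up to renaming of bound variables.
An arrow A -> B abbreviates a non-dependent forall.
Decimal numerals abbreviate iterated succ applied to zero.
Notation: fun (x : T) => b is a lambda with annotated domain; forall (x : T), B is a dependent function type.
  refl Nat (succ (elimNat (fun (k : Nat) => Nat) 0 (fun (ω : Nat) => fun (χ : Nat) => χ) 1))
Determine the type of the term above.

type:
  Eq Nat 1 1


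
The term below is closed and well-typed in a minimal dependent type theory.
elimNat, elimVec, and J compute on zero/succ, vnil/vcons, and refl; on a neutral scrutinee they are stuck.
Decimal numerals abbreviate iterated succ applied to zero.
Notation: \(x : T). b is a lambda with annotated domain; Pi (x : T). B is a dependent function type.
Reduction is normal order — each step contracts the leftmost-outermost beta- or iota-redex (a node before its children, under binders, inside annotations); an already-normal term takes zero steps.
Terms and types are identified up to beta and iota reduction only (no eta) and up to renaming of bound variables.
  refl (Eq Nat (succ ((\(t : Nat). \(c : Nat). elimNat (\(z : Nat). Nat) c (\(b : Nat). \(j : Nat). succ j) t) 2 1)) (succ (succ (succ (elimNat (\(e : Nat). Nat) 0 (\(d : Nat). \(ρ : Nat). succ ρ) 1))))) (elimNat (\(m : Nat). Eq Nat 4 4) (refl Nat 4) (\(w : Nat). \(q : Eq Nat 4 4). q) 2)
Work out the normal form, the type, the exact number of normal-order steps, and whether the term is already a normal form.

reduced normal form:
  refl (Eq Nat 4 4) (refl Nat 4)
type:
  Eq (Eq Nat 4 4) (refl Nat 4) (refl Nat 4)
normal-order step count: 20
term was already normal: no
first redex: a beta-redex


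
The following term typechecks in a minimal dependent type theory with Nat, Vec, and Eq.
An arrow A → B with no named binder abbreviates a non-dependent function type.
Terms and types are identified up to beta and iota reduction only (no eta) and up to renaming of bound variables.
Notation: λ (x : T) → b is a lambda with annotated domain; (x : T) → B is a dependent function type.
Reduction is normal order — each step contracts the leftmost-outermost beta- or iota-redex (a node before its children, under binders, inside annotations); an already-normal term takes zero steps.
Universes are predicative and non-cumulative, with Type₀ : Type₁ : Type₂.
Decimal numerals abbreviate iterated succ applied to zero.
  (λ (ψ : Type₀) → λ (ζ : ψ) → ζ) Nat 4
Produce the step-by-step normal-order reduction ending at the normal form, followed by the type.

reduction (normal order):
  (λ (ψ : Type₀) → λ (ζ : ψ) → ζ) Nat 4
  ~> (λ (ψ : Nat) → ψ) 4
  ~> 4
type:
  Nat


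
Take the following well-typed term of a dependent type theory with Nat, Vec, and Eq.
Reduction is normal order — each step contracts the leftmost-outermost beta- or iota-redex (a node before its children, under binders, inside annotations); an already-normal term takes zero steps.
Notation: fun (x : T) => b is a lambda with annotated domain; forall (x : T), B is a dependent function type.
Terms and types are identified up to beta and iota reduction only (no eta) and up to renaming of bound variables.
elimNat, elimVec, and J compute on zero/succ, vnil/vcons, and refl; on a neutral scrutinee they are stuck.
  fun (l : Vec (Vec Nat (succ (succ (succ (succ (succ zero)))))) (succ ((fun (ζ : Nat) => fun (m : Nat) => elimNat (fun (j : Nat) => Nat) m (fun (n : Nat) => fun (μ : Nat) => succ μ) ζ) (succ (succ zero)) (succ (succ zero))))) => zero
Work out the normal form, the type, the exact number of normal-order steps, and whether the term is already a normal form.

resulting normal form:
  fun (l : Vec (Vec Nat (succ (succ (succ (succ (succ zero)))))) (succ (succ (succ (succ (succ zero)))))) => zero
the term's type:
  forall (l : Vec (Vec Nat (succ (succ (succ (succ (succ zero)))))) (succ (succ (succ (succ (succ zero)))))), Nat
steps to reach normal form (normal order): 9
started in normal form: no
first contracted redex: a beta-redex


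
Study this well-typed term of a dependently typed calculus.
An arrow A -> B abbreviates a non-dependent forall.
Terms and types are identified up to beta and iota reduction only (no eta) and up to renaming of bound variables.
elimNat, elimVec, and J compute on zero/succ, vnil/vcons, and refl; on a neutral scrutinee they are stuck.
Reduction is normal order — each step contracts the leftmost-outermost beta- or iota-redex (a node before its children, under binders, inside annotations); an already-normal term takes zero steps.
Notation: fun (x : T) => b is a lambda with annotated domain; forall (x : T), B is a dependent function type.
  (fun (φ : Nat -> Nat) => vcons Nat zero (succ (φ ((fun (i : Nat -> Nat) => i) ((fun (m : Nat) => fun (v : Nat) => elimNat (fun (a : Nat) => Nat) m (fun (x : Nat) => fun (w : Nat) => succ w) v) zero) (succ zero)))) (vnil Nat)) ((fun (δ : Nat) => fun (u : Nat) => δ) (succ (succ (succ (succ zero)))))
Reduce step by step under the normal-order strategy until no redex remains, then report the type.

normal-order reduction sequence:
  (fun (φ : Nat -> Nat) => vcons Nat zero (succ (φ ((fun (i : Nat -> Nat) => i) ((fun (m : Nat) => fun (v : Nat) => elimNat (fun (a : Nat) => Nat) m (fun (x : Nat) => fun (w : Nat) => succ w) v) zero) (succ zero)))) (vnil Nat)) ((fun (δ : Nat) => fun (u : Nat) => δ) (succ (succ (succ (succ zero)))))
  ~> vcons Nat zero (succ ((fun (φ : Nat) => fun (i : Nat) => φ) (succ (succ (succ (succ zero)))) ((fun (m : Nat -> Nat) => m) ((fun (v : Nat) => fun (a : Nat) => elimNat (fun (x : Nat) => Nat) v (fun (w : Nat) => fun (δ : Nat) => succ δ) a) zero) (succ zero)))) (vnil Nat)
  ~> vcons Nat zero (succ ((fun (φ : Nat) => succ (succ (succ (succ zero)))) ((fun (i : Nat -> Nat) => i) ((fun (m : Nat) => fun (v : Nat) => elimNat (fun (a : Nat) => Nat) m (fun (x : Nat) => fun (w : Nat) => succ w) v) zero) (succ zero)))) (vnil Nat)
  ~> vcons Nat zero (succ (succ (succ (succ (succ zero))))) (vnil Nat)
type:
  Vec Nat (succ zero)


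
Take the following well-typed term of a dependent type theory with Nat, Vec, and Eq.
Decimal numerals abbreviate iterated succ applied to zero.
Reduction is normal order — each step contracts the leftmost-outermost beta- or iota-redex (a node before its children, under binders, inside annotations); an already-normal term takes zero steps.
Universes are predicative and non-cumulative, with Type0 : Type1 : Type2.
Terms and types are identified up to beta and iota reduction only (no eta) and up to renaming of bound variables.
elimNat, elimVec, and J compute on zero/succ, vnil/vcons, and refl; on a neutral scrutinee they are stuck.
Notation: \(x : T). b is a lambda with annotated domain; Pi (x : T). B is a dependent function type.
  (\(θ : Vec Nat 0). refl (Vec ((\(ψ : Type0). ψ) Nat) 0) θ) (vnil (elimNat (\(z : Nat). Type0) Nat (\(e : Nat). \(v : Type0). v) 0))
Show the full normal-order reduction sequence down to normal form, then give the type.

normal-order reduction sequence:
  (\(θ : Vec Nat 0). refl (Vec ((\(ψ : Type0). ψ) Nat) 0) θ) (vnil (elimNat (\(z : Nat). Type0) Nat (\(e : Nat). \(v : Type0). v) 0))
  ~> refl (Vec ((\(θ : Type0). θ) Nat) 0) (vnil (elimNat (\(ψ : Nat). Type0) Nat (\(z : Nat). \(e : Type0). e) 0))
  ~> refl (Vec Nat 0) (vnil (elimNat (\(θ : Nat). Type0) Nat (\(ψ : Nat). \(z : Type0). z) 0))
  ~> refl (Vec Nat 0) (vnil Nat)
inferred type:
  Eq (Vec Nat 0) (vnil Nat) (vnil Nat)


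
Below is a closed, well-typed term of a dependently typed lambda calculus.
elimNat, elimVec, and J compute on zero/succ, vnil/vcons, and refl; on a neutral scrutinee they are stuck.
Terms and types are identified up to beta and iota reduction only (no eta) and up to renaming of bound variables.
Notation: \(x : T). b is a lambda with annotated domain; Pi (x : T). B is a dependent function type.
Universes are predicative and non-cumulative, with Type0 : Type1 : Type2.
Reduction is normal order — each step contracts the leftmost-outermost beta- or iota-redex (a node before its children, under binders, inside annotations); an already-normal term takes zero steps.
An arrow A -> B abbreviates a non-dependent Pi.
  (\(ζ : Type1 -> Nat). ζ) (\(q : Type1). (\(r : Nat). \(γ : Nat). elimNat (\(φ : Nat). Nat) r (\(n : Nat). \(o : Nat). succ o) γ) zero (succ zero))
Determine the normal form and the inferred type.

normal form:
  \(ζ : Type1). succ zero
type:
  Type1 -> Nat
observation: reduction starts at a beta-redex, and 7 normal-order steps reach the normal form.


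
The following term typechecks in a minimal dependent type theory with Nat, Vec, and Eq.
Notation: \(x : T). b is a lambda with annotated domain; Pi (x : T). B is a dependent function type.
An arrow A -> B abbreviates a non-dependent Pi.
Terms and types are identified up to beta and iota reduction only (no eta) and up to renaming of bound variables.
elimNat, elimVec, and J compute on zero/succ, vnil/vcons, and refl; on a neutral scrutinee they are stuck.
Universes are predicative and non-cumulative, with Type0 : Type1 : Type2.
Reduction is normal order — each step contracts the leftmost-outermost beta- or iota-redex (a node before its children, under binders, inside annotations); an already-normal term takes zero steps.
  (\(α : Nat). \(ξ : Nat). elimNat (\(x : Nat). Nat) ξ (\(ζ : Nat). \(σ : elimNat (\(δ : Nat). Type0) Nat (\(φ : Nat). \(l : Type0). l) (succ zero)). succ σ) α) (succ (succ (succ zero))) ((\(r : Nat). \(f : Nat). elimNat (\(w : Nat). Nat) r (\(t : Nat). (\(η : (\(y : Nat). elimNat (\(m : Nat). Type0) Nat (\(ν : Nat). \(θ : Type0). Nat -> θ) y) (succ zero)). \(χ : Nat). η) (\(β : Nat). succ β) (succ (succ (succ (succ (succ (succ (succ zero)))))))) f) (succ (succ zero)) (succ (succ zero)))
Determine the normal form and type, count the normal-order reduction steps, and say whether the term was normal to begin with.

resulting normal form:
  succ (succ (succ (succ (succ (succ (succ zero))))))
inferred type:
  Nat
reduction steps (normal order): 25
term was already normal: no
first redex: a beta-redex


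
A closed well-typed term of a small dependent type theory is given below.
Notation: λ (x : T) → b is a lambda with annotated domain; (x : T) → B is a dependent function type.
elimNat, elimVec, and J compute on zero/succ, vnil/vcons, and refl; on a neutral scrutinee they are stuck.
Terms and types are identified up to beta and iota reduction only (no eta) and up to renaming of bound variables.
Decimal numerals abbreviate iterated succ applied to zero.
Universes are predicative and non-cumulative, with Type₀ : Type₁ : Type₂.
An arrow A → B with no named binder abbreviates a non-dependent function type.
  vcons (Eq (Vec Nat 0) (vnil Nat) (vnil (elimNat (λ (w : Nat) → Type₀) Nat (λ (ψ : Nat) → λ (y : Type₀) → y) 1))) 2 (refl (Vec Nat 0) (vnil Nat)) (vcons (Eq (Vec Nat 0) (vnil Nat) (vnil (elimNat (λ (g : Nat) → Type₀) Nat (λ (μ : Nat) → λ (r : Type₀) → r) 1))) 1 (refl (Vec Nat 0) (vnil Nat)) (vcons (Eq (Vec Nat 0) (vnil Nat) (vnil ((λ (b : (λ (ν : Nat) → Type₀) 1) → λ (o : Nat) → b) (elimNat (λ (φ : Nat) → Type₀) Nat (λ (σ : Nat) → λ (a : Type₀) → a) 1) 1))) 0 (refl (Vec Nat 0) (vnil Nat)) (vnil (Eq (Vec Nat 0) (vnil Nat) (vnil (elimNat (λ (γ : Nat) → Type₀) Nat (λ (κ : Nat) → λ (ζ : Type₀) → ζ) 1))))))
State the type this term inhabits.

the term's type:
  Vec (Eq (Vec Nat 0) (vnil Nat) (vnil Nat)) 3
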